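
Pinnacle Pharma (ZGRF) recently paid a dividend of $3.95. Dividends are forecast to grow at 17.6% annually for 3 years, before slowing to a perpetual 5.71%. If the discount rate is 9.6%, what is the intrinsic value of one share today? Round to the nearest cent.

Two-stage DDM. Project D₁…D_3 at 0.176, terminal growth 0.0571, discount at r = 0.096.
D_1 = 4.6452
D_2 = 5.4628
D_3 = 6.4242
Terminal value at t=3: TV = D_4/(r−g) = 6.7910/(0.096−0.0571) = 174.5764
P₀ = 4.6452/(1+0.096)^1 + 5.4628/(1+0.096)^2 + 6.4242/(1+0.096)^3 + 174.5764/(1+0.096)^3 = 146.2688

$146.27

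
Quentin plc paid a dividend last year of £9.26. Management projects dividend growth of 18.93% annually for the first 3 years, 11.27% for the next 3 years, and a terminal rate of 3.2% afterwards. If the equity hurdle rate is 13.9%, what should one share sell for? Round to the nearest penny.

Three-stage DDM. Project D₁…D_6; terminal Gordon value at t=6 with g = 0.032; discount at r = 0.139.
D_1 = 11.0129
D_2 = 13.0977
D_3 = 15.5771
D_4 = 17.3326
D_5 = 19.2860
D_6 = 21.4595
TV_6 = 22.1462/(0.139−0.032) = 206.9738
P₀ = Σ Dₜ/(1+r)ᵗ + TV_6/(1+r)^6 = 155.2862

£155.29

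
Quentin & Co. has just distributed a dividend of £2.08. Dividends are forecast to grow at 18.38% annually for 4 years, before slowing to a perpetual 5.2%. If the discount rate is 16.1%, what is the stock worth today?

Two-stage DDM. Project D₁…D_4 at 0.1838, terminal growth 0.052, discount at r = 0.161.
D_1 = 2.4623
D_2 = 2.9149
D_3 = 3.4506
D_4 = 4.0849
Terminal value at t=4: TV = D_5/(r−g) = 4.2973/(0.161−0.052) = 39.4245
P₀ = 2.4623/(1+0.161)^1 + 2.9149/(1+0.161)^2 + 3.4506/(1+0.161)^3 + 4.0849/(1+0.161)^4 + 39.4245/(1+0.161)^4 = 30.4354

£30.44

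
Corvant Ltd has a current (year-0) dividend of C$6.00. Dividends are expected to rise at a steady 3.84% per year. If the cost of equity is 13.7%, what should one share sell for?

Gordon growth model: P₀ = D₁/(r − g). D₁ = 6.00 × (1 + 0.0384) = 6.2304.
P₀ = 6.2304 / (0.137 − 0.0384) = 6.2304 / 0.0986 = 63.1886

C$63.19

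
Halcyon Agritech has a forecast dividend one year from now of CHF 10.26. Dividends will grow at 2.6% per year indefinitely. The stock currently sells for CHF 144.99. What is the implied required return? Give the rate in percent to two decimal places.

9.68%

Rearranging the constant-growth DDM: r = D₁/P₀ + g.
r = 10.2600 / 144.99 + 0.026 = 0.07076 + 0.026 = 0.09676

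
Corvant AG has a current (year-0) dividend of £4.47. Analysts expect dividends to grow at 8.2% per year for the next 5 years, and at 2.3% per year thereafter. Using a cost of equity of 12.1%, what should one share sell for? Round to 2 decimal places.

Two-stage DDM. Project D₁…D_5 at 0.082, terminal growth 0.023, discount at r = 0.121.
D_1 = 4.8365
D_2 = 5.2331
D_3 = 5.6623
D_4 = 6.1266
D_5 = 6.6289
Terminal value at t=5: TV = D_6/(r−g) = 6.7814/(0.121−0.023) = 69.1980
P₀ = 4.8365/(1+0.121)^1 + 5.2331/(1+0.121)^2 + 5.6623/(1+0.121)^3 + 6.1266/(1+0.121)^4 + 6.6289/(1+0.121)^5 + 69.1980/(1+0.121)^5 = 59.2127

£59.21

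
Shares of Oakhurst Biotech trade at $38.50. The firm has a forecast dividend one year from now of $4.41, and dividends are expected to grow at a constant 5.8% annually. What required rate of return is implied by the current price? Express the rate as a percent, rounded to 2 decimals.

Rearranging the constant-growth DDM: r = D₁/P₀ + g.
r = 4.4100 / 38.50 + 0.058 = 0.11455 + 0.058 = 0.17255

17.25%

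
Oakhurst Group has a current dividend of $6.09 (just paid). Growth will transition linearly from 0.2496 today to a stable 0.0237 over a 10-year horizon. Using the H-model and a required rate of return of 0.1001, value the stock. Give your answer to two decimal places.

H-model: P₀ = D₀[(1+g_L) + H(g_S−g_L)]/(r−g_L), with H = 10/2 = 5.
P₀ = 6.09 × [(1+0.0237) + 5×(0.2496−0.0237)] / (0.1001−0.0237)
   = 6.09 × 2.1532 / 0.0764 = 171.6360

$171.64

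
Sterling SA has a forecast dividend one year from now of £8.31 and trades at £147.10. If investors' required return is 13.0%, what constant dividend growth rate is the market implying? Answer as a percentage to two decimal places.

From P₀ = D₁/(r − g), the implied growth is g = r − D₁/P₀.
g = 0.13 − 8.31/147.10 = 0.13 − 0.05649 = 0.07351

7.35%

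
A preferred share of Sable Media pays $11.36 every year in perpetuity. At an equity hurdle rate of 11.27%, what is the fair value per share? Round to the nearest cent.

Zero-growth DDM (perpetuity): P₀ = D/r = 11.36 / 0.1127 = 100.7986

$100.80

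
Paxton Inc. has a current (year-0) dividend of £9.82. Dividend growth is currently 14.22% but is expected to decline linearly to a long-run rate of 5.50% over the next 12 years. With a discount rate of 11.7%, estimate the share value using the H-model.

H-model: P₀ = D₀[(1+g_L) + H(g_S−g_L)]/(r−g_L), with H = 12/2 = 6.
P₀ = 9.82 × [(1+0.055) + 6×(0.1422−0.055)] / (0.117−0.055)
   = 9.82 × 1.5782 / 0.062 = 249.9665

£249.97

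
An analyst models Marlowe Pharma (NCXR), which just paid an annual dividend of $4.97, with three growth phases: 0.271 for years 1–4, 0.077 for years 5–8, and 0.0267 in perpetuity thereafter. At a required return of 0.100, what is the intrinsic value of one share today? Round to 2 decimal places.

$176.55

Three-stage DDM. Project D₁…D_8; terminal Gordon value at t=8 with g = 0.0267; discount at r = 0.1.
D_1 = 6.3169
D_2 = 8.0287
D_3 = 10.2045
D_4 = 12.9700
D_5 = 13.9686
D_6 = 15.0442
D_7 = 16.2026
D_8 = 17.4502
TV_8 = 17.9162/(0.1−0.0267) = 244.4224
P₀ = Σ Dₜ/(1+r)ᵗ + TV_8/(1+r)^8 = 176.5489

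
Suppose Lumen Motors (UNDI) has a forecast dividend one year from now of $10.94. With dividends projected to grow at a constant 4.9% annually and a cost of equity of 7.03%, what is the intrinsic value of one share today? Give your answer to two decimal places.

$513.62

Gordon growth model: P₀ = D₁/(r − g), with D₁ = 10.94 given directly.
P₀ = 10.9400 / (0.0703 − 0.049) = 10.9400 / 0.0213 = 513.6150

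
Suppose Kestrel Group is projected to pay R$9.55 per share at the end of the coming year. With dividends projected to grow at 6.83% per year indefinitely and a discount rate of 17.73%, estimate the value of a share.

Gordon growth model: P₀ = D₁/(r − g), with D₁ = 9.55 given directly.
P₀ = 9.5500 / (0.1773 − 0.0683) = 9.5500 / 0.109 = 87.6147

R$87.61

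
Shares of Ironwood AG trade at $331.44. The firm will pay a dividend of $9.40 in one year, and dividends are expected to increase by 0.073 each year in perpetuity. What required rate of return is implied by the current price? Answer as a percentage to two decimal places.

10.14%

Rearranging the constant-growth DDM: r = D₁/P₀ + g.
r = 9.4000 / 331.44 + 0.073 = 0.02836 + 0.073 = 0.10136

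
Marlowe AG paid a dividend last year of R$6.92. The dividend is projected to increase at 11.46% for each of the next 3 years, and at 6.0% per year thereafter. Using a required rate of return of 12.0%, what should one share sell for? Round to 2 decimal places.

R$141.05

Two-stage DDM. Project D₁…D_3 at 0.1146, terminal growth 0.06, discount at r = 0.12.
D_1 = 7.7130
D_2 = 8.5969
D_3 = 9.5822
Terminal value at t=3: TV = D_4/(r−g) = 10.1571/(0.12−0.06) = 169.2847
P₀ = 7.7130/(1+0.12)^1 + 8.5969/(1+0.12)^2 + 9.5822/(1+0.12)^3 + 169.2847/(1+0.12)^3 = 141.0540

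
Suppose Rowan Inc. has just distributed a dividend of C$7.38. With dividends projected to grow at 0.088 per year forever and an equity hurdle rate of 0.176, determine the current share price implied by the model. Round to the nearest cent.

C$91.24

Gordon growth model: P₀ = D₁/(r − g). D₁ = 7.38 × (1 + 0.088) = 8.0294.
P₀ = 8.0294 / (0.176 − 0.088) = 8.0294 / 0.088 = 91.2436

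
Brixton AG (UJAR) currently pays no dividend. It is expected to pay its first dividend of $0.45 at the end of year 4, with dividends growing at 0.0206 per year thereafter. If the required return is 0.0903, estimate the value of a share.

Deferred-dividend DDM. At t=3 the remaining stream is a growing perpetuity with first payment D_4 = 0.45.
V_3 = D_4/(r−g) = 0.45/(0.0903−0.0206) = 6.4562
P₀ = V_3/(1+r)^3 = 6.4562/(1+0.0903)^3 = 4.9813

$4.98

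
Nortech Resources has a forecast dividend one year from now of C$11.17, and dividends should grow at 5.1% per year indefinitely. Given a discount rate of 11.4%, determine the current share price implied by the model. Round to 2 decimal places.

Gordon growth model: P₀ = D₁/(r − g), with D₁ = 11.17 given directly.
P₀ = 11.1700 / (0.114 − 0.051) = 11.1700 / 0.063 = 177.3016

C$177.30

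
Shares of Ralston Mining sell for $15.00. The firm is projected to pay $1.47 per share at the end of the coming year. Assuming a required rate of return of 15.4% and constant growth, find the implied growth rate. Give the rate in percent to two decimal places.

From P₀ = D₁/(r − g), the implied growth is g = r − D₁/P₀.
g = 0.154 − 1.47/15.00 = 0.154 − 0.09800 = 0.05600

5.60%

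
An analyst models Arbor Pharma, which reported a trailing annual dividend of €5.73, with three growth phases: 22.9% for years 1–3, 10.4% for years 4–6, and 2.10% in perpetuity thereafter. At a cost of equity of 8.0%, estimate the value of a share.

Three-stage DDM. Project D₁…D_6; terminal Gordon value at t=6 with g = 0.021; discount at r = 0.08.
D_1 = 7.0422
D_2 = 8.6548
D_3 = 10.6368
D_4 = 11.7430
D_5 = 12.9643
D_6 = 14.3126
TV_6 = 14.6131/(0.08−0.021) = 247.6802
P₀ = Σ Dₜ/(1+r)ᵗ + TV_6/(1+r)^6 = 204.9391

€204.94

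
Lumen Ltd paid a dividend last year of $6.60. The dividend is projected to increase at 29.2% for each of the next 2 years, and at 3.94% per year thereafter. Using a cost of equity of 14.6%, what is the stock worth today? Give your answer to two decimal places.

$97.62

Two-stage DDM. Project D₁…D_2 at 0.292, terminal growth 0.0394, discount at r = 0.146.
D_1 = 8.5272
D_2 = 11.0171
Terminal value at t=2: TV = D_3/(r−g) = 11.4512/(0.146−0.0394) = 107.4223
P₀ = 8.5272/(1+0.146)^1 + 11.0171/(1+0.146)^2 + 107.4223/(1+0.146)^2 = 97.6243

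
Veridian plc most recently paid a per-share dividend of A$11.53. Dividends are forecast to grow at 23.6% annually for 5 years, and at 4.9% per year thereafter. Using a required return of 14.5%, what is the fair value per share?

Two-stage DDM. Project D₁…D_5 at 0.236, terminal growth 0.049, discount at r = 0.145.
D_1 = 14.2511
D_2 = 17.6143
D_3 = 21.7713
D_4 = 26.9093
D_5 = 33.2600
Terminal value at t=5: TV = D_6/(r−g) = 34.8897/(0.145−0.049) = 363.4343
P₀ = 14.2511/(1+0.145)^1 + 17.6143/(1+0.145)^2 + 21.7713/(1+0.145)^3 + 26.9093/(1+0.145)^4 + 33.2600/(1+0.145)^5 + 363.4343/(1+0.145)^5 = 257.6125

A$257.61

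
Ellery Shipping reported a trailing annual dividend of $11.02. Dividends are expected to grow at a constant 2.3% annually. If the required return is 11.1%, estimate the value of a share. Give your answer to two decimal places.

Gordon growth model: P₀ = D₁/(r − g). D₁ = 11.02 × (1 + 0.023) = 11.2735.
P₀ = 11.2735 / (0.111 − 0.023) = 11.2735 / 0.088 = 128.1075

$128.11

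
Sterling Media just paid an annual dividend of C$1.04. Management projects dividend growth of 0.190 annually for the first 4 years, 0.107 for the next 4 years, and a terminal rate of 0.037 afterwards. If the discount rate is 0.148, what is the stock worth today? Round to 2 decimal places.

C$18.64

Three-stage DDM. Project D₁…D_8; terminal Gordon value at t=8 with g = 0.037; discount at r = 0.148.
D_1 = 1.2376
D_2 = 1.4727
D_3 = 1.7526
D_4 = 2.0856
D_5 = 2.3087
D_6 = 2.5557
D_7 = 2.8292
D_8 = 3.1319
TV_8 = 3.2478/(0.148−0.037) = 29.2595
P₀ = Σ Dₜ/(1+r)ᵗ + TV_8/(1+r)^8 = 18.6430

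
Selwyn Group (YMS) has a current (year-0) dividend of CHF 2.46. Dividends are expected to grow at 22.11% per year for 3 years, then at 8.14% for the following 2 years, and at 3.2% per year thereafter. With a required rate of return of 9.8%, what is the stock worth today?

CHF 67.10

Three-stage DDM. Project D₁…D_5; terminal Gordon value at t=5 with g = 0.032; discount at r = 0.098.
D_1 = 3.0039
D_2 = 3.6681
D_3 = 4.4791
D_4 = 4.8437
D_5 = 5.2380
TV_5 = 5.4056/(0.098−0.032) = 81.9025
P₀ = Σ Dₜ/(1+r)ᵗ + TV_5/(1+r)^5 = 67.0964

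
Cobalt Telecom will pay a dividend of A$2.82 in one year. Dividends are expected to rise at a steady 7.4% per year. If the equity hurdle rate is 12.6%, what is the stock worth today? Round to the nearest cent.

A$54.23

Gordon growth model: P₀ = D₁/(r − g), with D₁ = 2.82 given directly.
P₀ = 2.8200 / (0.126 − 0.074) = 2.8200 / 0.052 = 54.2308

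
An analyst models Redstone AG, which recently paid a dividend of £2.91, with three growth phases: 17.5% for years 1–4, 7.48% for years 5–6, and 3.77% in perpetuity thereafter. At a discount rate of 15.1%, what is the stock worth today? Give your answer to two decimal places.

£43.21

Three-stage DDM. Project D₁…D_6; terminal Gordon value at t=6 with g = 0.0377; discount at r = 0.151.
D_1 = 3.4193
D_2 = 4.0176
D_3 = 4.7207
D_4 = 5.5468
D_5 = 5.9617
D_6 = 6.4077
TV_6 = 6.6492/(0.151−0.0377) = 58.6870
P₀ = Σ Dₜ/(1+r)ᵗ + TV_6/(1+r)^6 = 43.2066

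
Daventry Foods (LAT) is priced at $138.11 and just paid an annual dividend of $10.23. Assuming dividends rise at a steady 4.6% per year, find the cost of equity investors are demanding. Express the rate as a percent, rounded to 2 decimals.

12.35%

Rearranging the constant-growth DDM: r = D₁/P₀ + g.
D₁ = 10.23 × (1 + 0.046) = 10.7006.
r = 10.7006 / 138.11 + 0.046 = 0.07748 + 0.046 = 0.12348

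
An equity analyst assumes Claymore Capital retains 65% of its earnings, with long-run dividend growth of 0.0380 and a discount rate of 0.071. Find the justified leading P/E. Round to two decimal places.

10.61

Payout ratio b = 1 − 0.65 = 0.35.
Justified leading P/E = b/(r−g) = 0.35/(0.071−0.038) = 10.6061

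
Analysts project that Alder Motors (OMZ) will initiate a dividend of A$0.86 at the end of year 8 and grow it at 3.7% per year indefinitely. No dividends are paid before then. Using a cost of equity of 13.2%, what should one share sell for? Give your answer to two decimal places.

A$3.80

Deferred-dividend DDM. At t=7 the remaining stream is a growing perpetuity with first payment D_8 = 0.86.
V_7 = D_8/(r−g) = 0.86/(0.132−0.037) = 9.0526
P₀ = V_7/(1+r)^7 = 9.0526/(1+0.132)^7 = 3.8006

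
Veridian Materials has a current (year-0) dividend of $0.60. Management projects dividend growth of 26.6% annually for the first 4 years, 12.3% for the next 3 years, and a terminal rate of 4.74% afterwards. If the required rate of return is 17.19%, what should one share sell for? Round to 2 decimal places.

$11.22

Three-stage DDM. Project D₁…D_7; terminal Gordon value at t=7 with g = 0.0474; discount at r = 0.1719.
D_1 = 0.7596
D_2 = 0.9617
D_3 = 1.2175
D_4 = 1.5413
D_5 = 1.7309
D_6 = 1.9438
D_7 = 2.1829
TV_7 = 2.2863/(0.1719−0.0474) = 18.3641
P₀ = Σ Dₜ/(1+r)ᵗ + TV_7/(1+r)^7 = 11.2244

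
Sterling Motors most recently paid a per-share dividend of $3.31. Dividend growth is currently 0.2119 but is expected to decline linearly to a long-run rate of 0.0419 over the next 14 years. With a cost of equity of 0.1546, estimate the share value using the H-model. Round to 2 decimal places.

$65.55

H-model: P₀ = D₀[(1+g_L) + H(g_S−g_L)]/(r−g_L), with H = 14/2 = 7.
P₀ = 3.31 × [(1+0.0419) + 7×(0.2119−0.0419)] / (0.1546−0.0419)
   = 3.31 × 2.2319 / 0.1127 = 65.5509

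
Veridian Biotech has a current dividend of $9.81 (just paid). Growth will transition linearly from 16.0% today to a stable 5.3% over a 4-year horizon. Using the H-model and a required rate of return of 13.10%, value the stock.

$159.35

H-model: P₀ = D₀[(1+g_L) + H(g_S−g_L)]/(r−g_L), with H = 4/2 = 2.
P₀ = 9.81 × [(1+0.053) + 2×(0.16−0.053)] / (0.131−0.053)
   = 9.81 × 1.2670 / 0.078 = 159.3496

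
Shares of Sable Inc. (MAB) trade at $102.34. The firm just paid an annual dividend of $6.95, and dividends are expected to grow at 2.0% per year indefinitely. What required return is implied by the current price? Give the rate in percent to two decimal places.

Rearranging the constant-growth DDM: r = D₁/P₀ + g.
D₁ = 6.95 × (1 + 0.02) = 7.0890.
r = 7.0890 / 102.34 + 0.02 = 0.06927 + 0.02 = 0.08927

8.93%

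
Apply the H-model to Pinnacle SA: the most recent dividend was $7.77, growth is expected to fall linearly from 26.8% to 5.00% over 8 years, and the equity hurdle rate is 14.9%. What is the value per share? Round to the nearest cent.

$150.85

H-model: P₀ = D₀[(1+g_L) + H(g_S−g_L)]/(r−g_L), with H = 8/2 = 4.
P₀ = 7.77 × [(1+0.05) + 4×(0.268−0.05)] / (0.149−0.05)
   = 7.77 × 1.9220 / 0.099 = 150.8479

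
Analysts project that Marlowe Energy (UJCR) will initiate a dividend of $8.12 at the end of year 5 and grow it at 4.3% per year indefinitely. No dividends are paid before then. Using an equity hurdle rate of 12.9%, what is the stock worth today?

$58.11

Deferred-dividend DDM. At t=4 the remaining stream is a growing perpetuity with first payment D_5 = 8.12.
V_4 = D_5/(r−g) = 8.12/(0.129−0.043) = 94.4186
P₀ = V_4/(1+r)^4 = 94.4186/(1+0.129)^4 = 58.1141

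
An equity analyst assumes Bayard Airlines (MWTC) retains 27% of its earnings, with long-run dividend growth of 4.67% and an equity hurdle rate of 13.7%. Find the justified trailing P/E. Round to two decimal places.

Payout ratio b = 1 − 0.27 = 0.73.
Justified trailing P/E = b(1+g)/(r−g) = 0.73×(1+0.0467)/(0.137−0.0467) = 8.4617

8.46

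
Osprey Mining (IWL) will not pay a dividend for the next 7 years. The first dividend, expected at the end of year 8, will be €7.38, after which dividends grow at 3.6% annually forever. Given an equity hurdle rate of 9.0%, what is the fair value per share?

Deferred-dividend DDM. At t=7 the remaining stream is a growing perpetuity with first payment D_8 = 7.38.
V_7 = D_8/(r−g) = 7.38/(0.09−0.036) = 136.6667
P₀ = V_7/(1+r)^7 = 136.6667/(1+0.09)^7 = 74.7613

€74.76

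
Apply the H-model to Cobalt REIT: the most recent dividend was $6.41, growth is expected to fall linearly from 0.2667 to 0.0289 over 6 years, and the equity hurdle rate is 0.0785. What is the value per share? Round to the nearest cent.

$225.16

H-model: P₀ = D₀[(1+g_L) + H(g_S−g_L)]/(r−g_L), with H = 6/2 = 3.
P₀ = 6.41 × [(1+0.0289) + 3×(0.2667−0.0289)] / (0.0785−0.0289)
   = 6.41 × 1.7423 / 0.0496 = 225.1642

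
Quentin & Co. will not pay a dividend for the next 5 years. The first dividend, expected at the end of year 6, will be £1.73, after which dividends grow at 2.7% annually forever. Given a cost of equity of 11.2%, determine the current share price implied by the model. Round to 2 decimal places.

Deferred-dividend DDM. At t=5 the remaining stream is a growing perpetuity with first payment D_6 = 1.73.
V_5 = D_6/(r−g) = 1.73/(0.112−0.027) = 20.3529
P₀ = V_5/(1+r)^5 = 20.3529/(1+0.112)^5 = 11.9703

£11.97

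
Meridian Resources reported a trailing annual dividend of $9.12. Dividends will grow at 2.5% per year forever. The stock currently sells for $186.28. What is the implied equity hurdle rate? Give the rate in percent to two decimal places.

Rearranging the constant-growth DDM: r = D₁/P₀ + g.
D₁ = 9.12 × (1 + 0.025) = 9.3480.
r = 9.3480 / 186.28 + 0.025 = 0.05018 + 0.025 = 0.07518

7.52%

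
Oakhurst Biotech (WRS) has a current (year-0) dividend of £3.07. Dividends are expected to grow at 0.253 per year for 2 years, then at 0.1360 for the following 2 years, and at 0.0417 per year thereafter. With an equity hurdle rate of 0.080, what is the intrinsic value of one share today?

£140.96

Three-stage DDM. Project D₁…D_4; terminal Gordon value at t=4 with g = 0.0417; discount at r = 0.08.
D_1 = 3.8467
D_2 = 4.8199
D_3 = 5.4754
D_4 = 6.2201
TV_4 = 6.4795/(0.08−0.0417) = 169.1769
P₀ = Σ Dₜ/(1+r)ᵗ + TV_4/(1+r)^4 = 140.9627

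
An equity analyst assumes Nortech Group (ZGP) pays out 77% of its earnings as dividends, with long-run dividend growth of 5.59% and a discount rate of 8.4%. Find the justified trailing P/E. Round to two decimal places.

28.93

Justified trailing P/E = b(1+g)/(r−g) = 0.77×(1+0.0559)/(0.084−0.0559) = 28.9339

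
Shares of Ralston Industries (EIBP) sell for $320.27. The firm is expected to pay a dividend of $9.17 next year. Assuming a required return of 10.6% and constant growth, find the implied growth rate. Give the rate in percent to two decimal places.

From P₀ = D₁/(r − g), the implied growth is g = r − D₁/P₀.
g = 0.106 − 9.17/320.27 = 0.106 − 0.02863 = 0.07737

7.74%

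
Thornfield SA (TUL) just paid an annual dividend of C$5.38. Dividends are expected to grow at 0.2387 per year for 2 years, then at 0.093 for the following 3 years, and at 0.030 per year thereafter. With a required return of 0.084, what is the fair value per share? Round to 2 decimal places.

C$171.96

Three-stage DDM. Project D₁…D_5; terminal Gordon value at t=5 with g = 0.03; discount at r = 0.084.
D_1 = 6.6642
D_2 = 8.2550
D_3 = 9.0227
D_4 = 9.8618
D_5 = 10.7789
TV_5 = 11.1023/(0.084−0.03) = 205.5978
P₀ = Σ Dₜ/(1+r)ᵗ + TV_5/(1+r)^5 = 171.9641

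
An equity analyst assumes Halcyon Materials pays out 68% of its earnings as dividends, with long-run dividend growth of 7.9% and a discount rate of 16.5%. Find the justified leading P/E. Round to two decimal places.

Justified leading P/E = b/(r−g) = 0.68/(0.165−0.079) = 7.9070

7.91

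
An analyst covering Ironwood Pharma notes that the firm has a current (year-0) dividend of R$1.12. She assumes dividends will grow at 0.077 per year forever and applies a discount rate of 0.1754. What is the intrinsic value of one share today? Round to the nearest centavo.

R$12.26

Gordon growth model: P₀ = D₁/(r − g). D₁ = 1.12 × (1 + 0.077) = 1.2062.
P₀ = 1.2062 / (0.1754 − 0.077) = 1.2062 / 0.0984 = 12.2585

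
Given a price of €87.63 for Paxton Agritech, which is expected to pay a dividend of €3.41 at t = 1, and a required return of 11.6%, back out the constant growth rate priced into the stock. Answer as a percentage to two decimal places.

From P₀ = D₁/(r − g), the implied growth is g = r − D₁/P₀.
g = 0.116 − 3.41/87.63 = 0.116 − 0.03891 = 0.07709

7.71%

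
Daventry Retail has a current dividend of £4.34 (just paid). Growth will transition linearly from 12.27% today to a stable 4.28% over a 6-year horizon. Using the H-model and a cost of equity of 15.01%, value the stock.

H-model: P₀ = D₀[(1+g_L) + H(g_S−g_L)]/(r−g_L), with H = 6/2 = 3.
P₀ = 4.34 × [(1+0.0428) + 3×(0.1227−0.0428)] / (0.1501−0.0428)
   = 4.34 × 1.2825 / 0.1073 = 51.8737

£51.87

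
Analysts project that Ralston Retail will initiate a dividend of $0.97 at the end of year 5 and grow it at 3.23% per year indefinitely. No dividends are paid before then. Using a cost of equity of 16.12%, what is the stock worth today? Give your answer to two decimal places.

Deferred-dividend DDM. At t=4 the remaining stream is a growing perpetuity with first payment D_5 = 0.97.
V_4 = D_5/(r−g) = 0.97/(0.1612−0.0323) = 7.5252
P₀ = V_4/(1+r)^4 = 7.5252/(1+0.1612)^4 = 4.1390

$4.14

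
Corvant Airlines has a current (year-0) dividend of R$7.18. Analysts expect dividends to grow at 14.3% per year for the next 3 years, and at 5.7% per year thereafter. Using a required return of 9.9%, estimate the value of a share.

R$226.59

Two-stage DDM. Project D₁…D_3 at 0.143, terminal growth 0.057, discount at r = 0.099.
D_1 = 8.2067
D_2 = 9.3803
D_3 = 10.7217
Terminal value at t=3: TV = D_4/(r−g) = 11.3328/(0.099−0.057) = 269.8291
P₀ = 8.2067/(1+0.099)^1 + 9.3803/(1+0.099)^2 + 10.7217/(1+0.099)^3 + 269.8291/(1+0.099)^3 = 226.5918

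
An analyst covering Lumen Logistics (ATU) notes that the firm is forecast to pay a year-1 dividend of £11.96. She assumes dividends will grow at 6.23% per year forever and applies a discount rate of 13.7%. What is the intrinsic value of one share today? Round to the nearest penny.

£160.11

Gordon growth model: P₀ = D₁/(r − g), with D₁ = 11.96 given directly.
P₀ = 11.9600 / (0.137 − 0.0623) = 11.9600 / 0.0747 = 160.1071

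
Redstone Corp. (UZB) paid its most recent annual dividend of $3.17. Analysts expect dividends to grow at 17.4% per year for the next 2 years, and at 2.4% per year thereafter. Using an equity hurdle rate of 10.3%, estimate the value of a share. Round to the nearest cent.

Two-stage DDM. Project D₁…D_2 at 0.174, terminal growth 0.024, discount at r = 0.103.
D_1 = 3.7216
D_2 = 4.3691
Terminal value at t=2: TV = D_3/(r−g) = 4.4740/(0.103−0.024) = 56.6328
P₀ = 3.7216/(1+0.103)^1 + 4.3691/(1+0.103)^2 + 56.6328/(1+0.103)^2 = 53.5150

$53.52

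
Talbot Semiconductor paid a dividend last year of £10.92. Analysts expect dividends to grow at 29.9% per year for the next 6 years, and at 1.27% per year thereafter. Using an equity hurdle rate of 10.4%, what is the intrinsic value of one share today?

Two-stage DDM. Project D₁…D_6 at 0.299, terminal growth 0.0127, discount at r = 0.104.
D_1 = 14.1851
D_2 = 18.4264
D_3 = 23.9359
D_4 = 31.0928
D_5 = 40.3895
D_6 = 52.4660
Terminal value at t=6: TV = D_7/(r−g) = 53.1323/(0.104−0.0127) = 581.9526
P₀ = 14.1851/(1+0.104)^1 + 18.4264/(1+0.104)^2 + 23.9359/(1+0.104)^3 + 31.0928/(1+0.104)^4 + 40.3895/(1+0.104)^5 + 52.4660/(1+0.104)^6 + 581.9526/(1+0.104)^6 = 441.7119

£441.71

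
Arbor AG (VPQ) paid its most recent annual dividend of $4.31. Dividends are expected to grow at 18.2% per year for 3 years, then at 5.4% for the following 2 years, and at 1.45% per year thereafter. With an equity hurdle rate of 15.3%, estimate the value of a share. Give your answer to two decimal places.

Three-stage DDM. Project D₁…D_5; terminal Gordon value at t=5 with g = 0.0145; discount at r = 0.153.
D_1 = 5.0944
D_2 = 6.0216
D_3 = 7.1175
D_4 = 7.5019
D_5 = 7.9070
TV_5 = 8.0216/(0.153−0.0145) = 57.9180
P₀ = Σ Dₜ/(1+r)ᵗ + TV_5/(1+r)^5 = 50.1392

$50.14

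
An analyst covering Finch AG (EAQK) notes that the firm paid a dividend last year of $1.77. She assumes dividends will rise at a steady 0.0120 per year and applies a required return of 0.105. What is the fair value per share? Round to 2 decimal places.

Gordon growth model: P₀ = D₁/(r − g). D₁ = 1.77 × (1 + 0.012) = 1.7912.
P₀ = 1.7912 / (0.105 − 0.012) = 1.7912 / 0.093 = 19.2606

$19.26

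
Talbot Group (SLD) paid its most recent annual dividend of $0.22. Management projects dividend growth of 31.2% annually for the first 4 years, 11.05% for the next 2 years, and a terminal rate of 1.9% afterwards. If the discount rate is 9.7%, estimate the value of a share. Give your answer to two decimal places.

$8.35

Three-stage DDM. Project D₁…D_6; terminal Gordon value at t=6 with g = 0.019; discount at r = 0.097.
D_1 = 0.2886
D_2 = 0.3787
D_3 = 0.4968
D_4 = 0.6519
D_5 = 0.7239
D_6 = 0.8039
TV_6 = 0.8192/(0.097−0.019) = 10.5021
P₀ = Σ Dₜ/(1+r)ᵗ + TV_6/(1+r)^6 = 8.3473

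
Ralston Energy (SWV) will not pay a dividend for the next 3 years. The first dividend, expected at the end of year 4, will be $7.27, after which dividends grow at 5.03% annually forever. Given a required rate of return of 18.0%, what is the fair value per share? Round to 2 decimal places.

$34.12

Deferred-dividend DDM. At t=3 the remaining stream is a growing perpetuity with first payment D_4 = 7.27.
V_3 = D_4/(r−g) = 7.27/(0.18−0.0503) = 56.0524
P₀ = V_3/(1+r)^3 = 56.0524/(1+0.18)^3 = 34.1152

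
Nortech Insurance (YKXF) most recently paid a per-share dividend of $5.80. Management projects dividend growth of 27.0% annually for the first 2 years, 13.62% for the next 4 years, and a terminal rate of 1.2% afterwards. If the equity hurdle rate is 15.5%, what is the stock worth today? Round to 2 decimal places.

Three-stage DDM. Project D₁…D_6; terminal Gordon value at t=6 with g = 0.012; discount at r = 0.155.
D_1 = 7.3660
D_2 = 9.3548
D_3 = 10.6289
D_4 = 12.0766
D_5 = 13.7214
D_6 = 15.5903
TV_6 = 15.7774/(0.155−0.012) = 110.3314
P₀ = Σ Dₜ/(1+r)ᵗ + TV_6/(1+r)^6 = 86.7906

$86.79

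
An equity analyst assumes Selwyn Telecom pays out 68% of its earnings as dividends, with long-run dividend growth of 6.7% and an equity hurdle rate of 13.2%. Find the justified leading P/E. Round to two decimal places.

Justified leading P/E = b/(r−g) = 0.68/(0.132−0.067) = 10.4615

10.46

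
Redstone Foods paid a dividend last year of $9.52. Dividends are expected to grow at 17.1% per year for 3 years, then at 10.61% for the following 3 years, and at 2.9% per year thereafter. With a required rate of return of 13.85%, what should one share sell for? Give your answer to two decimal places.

$148.83

Three-stage DDM. Project D₁…D_6; terminal Gordon value at t=6 with g = 0.029; discount at r = 0.1385.
D_1 = 11.1479
D_2 = 13.0542
D_3 = 15.2865
D_4 = 16.9084
D_5 = 18.7024
D_6 = 20.6867
TV_6 = 21.2866/(0.1385−0.029) = 194.3981
P₀ = Σ Dₜ/(1+r)ᵗ + TV_6/(1+r)^6 = 148.8303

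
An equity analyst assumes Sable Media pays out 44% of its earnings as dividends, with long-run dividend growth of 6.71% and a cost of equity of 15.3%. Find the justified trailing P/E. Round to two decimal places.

Justified trailing P/E = b(1+g)/(r−g) = 0.44×(1+0.0671)/(0.153−0.0671) = 5.4659

5.47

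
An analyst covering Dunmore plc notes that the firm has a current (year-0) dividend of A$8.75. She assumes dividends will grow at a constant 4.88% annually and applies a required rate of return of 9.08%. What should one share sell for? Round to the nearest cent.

A$218.50

Gordon growth model: P₀ = D₁/(r − g). D₁ = 8.75 × (1 + 0.0488) = 9.1770.
P₀ = 9.1770 / (0.0908 − 0.0488) = 9.1770 / 0.042 = 218.5000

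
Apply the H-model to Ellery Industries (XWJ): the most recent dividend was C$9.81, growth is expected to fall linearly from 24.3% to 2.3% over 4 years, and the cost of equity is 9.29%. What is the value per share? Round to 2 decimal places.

C$205.32

H-model: P₀ = D₀[(1+g_L) + H(g_S−g_L)]/(r−g_L), with H = 4/2 = 2.
P₀ = 9.81 × [(1+0.023) + 2×(0.243−0.023)] / (0.0929−0.023)
   = 9.81 × 1.4630 / 0.0699 = 205.3223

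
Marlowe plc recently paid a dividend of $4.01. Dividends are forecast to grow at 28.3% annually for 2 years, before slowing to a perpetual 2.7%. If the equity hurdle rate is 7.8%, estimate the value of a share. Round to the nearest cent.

$124.84

Two-stage DDM. Project D₁…D_2 at 0.283, terminal growth 0.027, discount at r = 0.078.
D_1 = 5.1448
D_2 = 6.6008
Terminal value at t=2: TV = D_3/(r−g) = 6.7790/(0.078−0.027) = 132.9223
P₀ = 5.1448/(1+0.078)^1 + 6.6008/(1+0.078)^2 + 132.9223/(1+0.078)^2 = 124.8354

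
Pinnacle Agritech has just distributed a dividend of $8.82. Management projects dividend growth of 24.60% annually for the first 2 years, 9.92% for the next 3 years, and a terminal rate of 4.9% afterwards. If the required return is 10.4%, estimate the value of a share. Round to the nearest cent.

Three-stage DDM. Project D₁…D_5; terminal Gordon value at t=5 with g = 0.049; discount at r = 0.104.
D_1 = 10.9897
D_2 = 13.6932
D_3 = 15.0516
D_4 = 16.5447
D_5 = 18.1859
TV_5 = 19.0770/(0.104−0.049) = 346.8547
P₀ = Σ Dₜ/(1+r)ᵗ + TV_5/(1+r)^5 = 266.0976

$266.10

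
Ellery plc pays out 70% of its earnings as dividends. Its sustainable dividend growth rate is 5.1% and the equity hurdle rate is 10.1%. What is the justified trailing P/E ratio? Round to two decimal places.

14.71

Justified trailing P/E = b(1+g)/(r−g) = 0.70×(1+0.051)/(0.101−0.051) = 14.7140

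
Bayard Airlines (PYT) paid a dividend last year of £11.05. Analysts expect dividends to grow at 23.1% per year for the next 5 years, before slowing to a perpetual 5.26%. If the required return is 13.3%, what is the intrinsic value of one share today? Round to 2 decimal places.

Two-stage DDM. Project D₁…D_5 at 0.231, terminal growth 0.0526, discount at r = 0.133.
D_1 = 13.6026
D_2 = 16.7447
D_3 = 20.6128
D_4 = 25.3743
D_5 = 31.2358
Terminal value at t=5: TV = D_6/(r−g) = 32.8788/(0.133−0.0526) = 408.9403
P₀ = 13.6026/(1+0.133)^1 + 16.7447/(1+0.133)^2 + 20.6128/(1+0.133)^3 + 25.3743/(1+0.133)^4 + 31.2358/(1+0.133)^5 + 408.9403/(1+0.133)^5 = 290.3846

£290.38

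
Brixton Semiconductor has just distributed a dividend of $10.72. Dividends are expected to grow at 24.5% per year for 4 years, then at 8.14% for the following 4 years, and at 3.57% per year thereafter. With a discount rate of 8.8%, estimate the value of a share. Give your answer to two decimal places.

Three-stage DDM. Project D₁…D_8; terminal Gordon value at t=8 with g = 0.0357; discount at r = 0.088.
D_1 = 13.3464
D_2 = 16.6163
D_3 = 20.6873
D_4 = 25.7556
D_5 = 27.8521
D_6 = 30.1193
D_7 = 32.5710
D_8 = 35.2223
TV_8 = 36.4797/(0.088−0.0357) = 697.5092
P₀ = Σ Dₜ/(1+r)ᵗ + TV_8/(1+r)^8 = 488.3981

$488.40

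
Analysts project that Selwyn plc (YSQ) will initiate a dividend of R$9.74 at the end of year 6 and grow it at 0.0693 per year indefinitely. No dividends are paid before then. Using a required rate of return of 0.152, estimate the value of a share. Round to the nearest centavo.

R$58.05

Deferred-dividend DDM. At t=5 the remaining stream is a growing perpetuity with first payment D_6 = 9.74.
V_5 = D_6/(r−g) = 9.74/(0.152−0.0693) = 117.7751
P₀ = V_5/(1+r)^5 = 117.7751/(1+0.152)^5 = 58.0485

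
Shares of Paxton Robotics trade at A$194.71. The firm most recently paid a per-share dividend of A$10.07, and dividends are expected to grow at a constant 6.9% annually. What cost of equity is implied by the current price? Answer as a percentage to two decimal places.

12.43%

Rearranging the constant-growth DDM: r = D₁/P₀ + g.
D₁ = 10.07 × (1 + 0.069) = 10.7648.
r = 10.7648 / 194.71 + 0.069 = 0.05529 + 0.069 = 0.12429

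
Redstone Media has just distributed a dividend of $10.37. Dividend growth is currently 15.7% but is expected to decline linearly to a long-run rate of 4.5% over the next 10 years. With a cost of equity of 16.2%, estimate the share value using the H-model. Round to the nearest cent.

H-model: P₀ = D₀[(1+g_L) + H(g_S−g_L)]/(r−g_L), with H = 10/2 = 5.
P₀ = 10.37 × [(1+0.045) + 5×(0.157−0.045)] / (0.162−0.045)
   = 10.37 × 1.6050 / 0.117 = 142.2551

$142.26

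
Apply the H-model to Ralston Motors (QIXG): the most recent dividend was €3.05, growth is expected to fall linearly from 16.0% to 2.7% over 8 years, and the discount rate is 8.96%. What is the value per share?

H-model: P₀ = D₀[(1+g_L) + H(g_S−g_L)]/(r−g_L), with H = 8/2 = 4.
P₀ = 3.05 × [(1+0.027) + 4×(0.16−0.027)] / (0.0896−0.027)
   = 3.05 × 1.5590 / 0.0626 = 75.9577

€75.96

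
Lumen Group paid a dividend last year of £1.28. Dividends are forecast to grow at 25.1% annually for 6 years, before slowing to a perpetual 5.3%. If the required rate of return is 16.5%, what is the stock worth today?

£28.38

Two-stage DDM. Project D₁…D_6 at 0.251, terminal growth 0.053, discount at r = 0.165.
D_1 = 1.6013
D_2 = 2.0032
D_3 = 2.5060
D_4 = 3.1350
D_5 = 3.9219
D_6 = 4.9063
Terminal value at t=6: TV = D_7/(r−g) = 5.1663/(0.165−0.053) = 46.1280
P₀ = 1.6013/(1+0.165)^1 + 2.0032/(1+0.165)^2 + 2.5060/(1+0.165)^3 + 3.1350/(1+0.165)^4 + 3.9219/(1+0.165)^5 + 4.9063/(1+0.165)^6 + 46.1280/(1+0.165)^6 = 28.3778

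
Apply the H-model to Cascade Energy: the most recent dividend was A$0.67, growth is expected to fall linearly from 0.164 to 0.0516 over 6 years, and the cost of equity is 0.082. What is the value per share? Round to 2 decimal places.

H-model: P₀ = D₀[(1+g_L) + H(g_S−g_L)]/(r−g_L), with H = 6/2 = 3.
P₀ = 0.67 × [(1+0.0516) + 3×(0.164−0.0516)] / (0.082−0.0516)
   = 0.67 × 1.3888 / 0.0304 = 30.6084

A$30.61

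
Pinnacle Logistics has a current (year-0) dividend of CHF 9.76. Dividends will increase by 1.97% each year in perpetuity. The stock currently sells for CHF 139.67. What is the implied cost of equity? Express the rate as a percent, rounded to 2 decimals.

Rearranging the constant-growth DDM: r = D₁/P₀ + g.
D₁ = 9.76 × (1 + 0.0197) = 9.9523.
r = 9.9523 / 139.67 + 0.0197 = 0.07126 + 0.0197 = 0.09096

9.10%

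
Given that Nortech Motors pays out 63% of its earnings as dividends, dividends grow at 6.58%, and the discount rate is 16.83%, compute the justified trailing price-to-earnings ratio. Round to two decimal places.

Justified trailing P/E = b(1+g)/(r−g) = 0.63×(1+0.0658)/(0.1683−0.0658) = 6.5508

6.55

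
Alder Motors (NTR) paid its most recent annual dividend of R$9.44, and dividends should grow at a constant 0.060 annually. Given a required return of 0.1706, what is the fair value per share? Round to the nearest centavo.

Gordon growth model: P₀ = D₁/(r − g). D₁ = 9.44 × (1 + 0.06) = 10.0064.
P₀ = 10.0064 / (0.1706 − 0.06) = 10.0064 / 0.1106 = 90.4738

R$90.47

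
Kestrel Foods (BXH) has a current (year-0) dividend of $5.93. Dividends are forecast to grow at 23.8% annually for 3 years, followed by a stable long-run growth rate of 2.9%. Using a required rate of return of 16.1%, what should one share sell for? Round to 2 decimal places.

Two-stage DDM. Project D₁…D_3 at 0.238, terminal growth 0.029, discount at r = 0.161.
D_1 = 7.3413
D_2 = 9.0886
D_3 = 11.2517
Terminal value at t=3: TV = D_4/(r−g) = 11.5780/(0.161−0.029) = 87.7118
P₀ = 7.3413/(1+0.161)^1 + 9.0886/(1+0.161)^2 + 11.2517/(1+0.161)^3 + 87.7118/(1+0.161)^3 = 76.3040

$76.30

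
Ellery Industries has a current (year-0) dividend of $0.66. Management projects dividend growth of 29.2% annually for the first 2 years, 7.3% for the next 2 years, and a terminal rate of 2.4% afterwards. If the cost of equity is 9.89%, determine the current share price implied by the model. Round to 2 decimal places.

Three-stage DDM. Project D₁…D_4; terminal Gordon value at t=4 with g = 0.024; discount at r = 0.0989.
D_1 = 0.8527
D_2 = 1.1017
D_3 = 1.1821
D_4 = 1.2684
TV_4 = 1.2989/(0.0989−0.024) = 17.3415
P₀ = Σ Dₜ/(1+r)ᵗ + TV_4/(1+r)^4 = 15.3409

$15.34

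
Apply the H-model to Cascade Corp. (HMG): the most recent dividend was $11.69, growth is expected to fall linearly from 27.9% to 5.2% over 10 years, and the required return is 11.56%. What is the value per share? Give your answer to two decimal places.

H-model: P₀ = D₀[(1+g_L) + H(g_S−g_L)]/(r−g_L), with H = 10/2 = 5.
P₀ = 11.69 × [(1+0.052) + 5×(0.279−0.052)] / (0.1156−0.052)
   = 11.69 × 2.1870 / 0.0636 = 401.9816

$401.98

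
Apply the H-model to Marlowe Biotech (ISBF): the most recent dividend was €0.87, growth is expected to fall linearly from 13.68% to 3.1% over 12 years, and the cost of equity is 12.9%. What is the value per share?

€14.79

H-model: P₀ = D₀[(1+g_L) + H(g_S−g_L)]/(r−g_L), with H = 12/2 = 6.
P₀ = 0.87 × [(1+0.031) + 6×(0.1368−0.031)] / (0.129−0.031)
   = 0.87 × 1.6658 / 0.098 = 14.7882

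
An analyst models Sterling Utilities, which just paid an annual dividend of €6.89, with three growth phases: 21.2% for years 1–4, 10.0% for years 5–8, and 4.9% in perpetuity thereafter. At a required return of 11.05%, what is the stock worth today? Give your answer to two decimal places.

€233.18

Three-stage DDM. Project D₁…D_8; terminal Gordon value at t=8 with g = 0.049; discount at r = 0.1105.
D_1 = 8.3507
D_2 = 10.1210
D_3 = 12.2667
D_4 = 14.8672
D_5 = 16.3539
D_6 = 17.9893
D_7 = 19.7883
D_8 = 21.7671
TV_8 = 22.8337/(0.1105−0.049) = 371.2794
P₀ = Σ Dₜ/(1+r)ᵗ + TV_8/(1+r)^8 = 233.1763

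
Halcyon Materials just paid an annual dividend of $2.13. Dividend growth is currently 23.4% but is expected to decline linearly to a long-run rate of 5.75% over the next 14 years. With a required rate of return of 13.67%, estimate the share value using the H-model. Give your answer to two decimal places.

H-model: P₀ = D₀[(1+g_L) + H(g_S−g_L)]/(r−g_L), with H = 14/2 = 7.
P₀ = 2.13 × [(1+0.0575) + 7×(0.234−0.0575)] / (0.1367−0.0575)
   = 2.13 × 2.2930 / 0.0792 = 61.6678

$61.67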